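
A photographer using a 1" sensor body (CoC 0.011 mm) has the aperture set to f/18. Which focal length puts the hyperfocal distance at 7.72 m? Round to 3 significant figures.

39.0 mm

From H = f²/(N·c) + f, with f ≪ H: f ≈ √(H·N·c) = √(7720 × 18 × 0.011) = √1528.6 ≈ 39.10 mm.
Exact: f² + N·c·f − N·c·H = 0 ⇒ f = (−N·c + √((N·c)² + 4·N·c·H))/2 = (−0.198 + √6114.3)/2 ≈ 38.998 mm ≈ 39.0 mm.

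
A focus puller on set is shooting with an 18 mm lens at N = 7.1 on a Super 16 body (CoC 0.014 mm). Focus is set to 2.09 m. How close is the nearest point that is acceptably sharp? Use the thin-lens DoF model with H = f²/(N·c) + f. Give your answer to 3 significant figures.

1.28 m

Hyperfocal distance H = f²/(N·c) + f = 18²/(7.1 × 0.014) + 18 = 324/0.0994 + 18 ≈ 3277.6 mm ≈ 3.278 m.
Near limit Dn = s·(H − f)/(H + s − 2f) = 2090 × (3277.6 − 18) / (3277.6 + 2090 − 2 × 18) = 2090 × 3259.6 / 5331.6 ≈ 1277.8 mm ≈ 1.28 m.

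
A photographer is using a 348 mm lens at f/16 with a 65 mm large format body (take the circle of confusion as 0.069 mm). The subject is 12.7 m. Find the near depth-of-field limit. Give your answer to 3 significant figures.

11.4 m

Hyperfocal distance H = f²/(N·c) + f = 348²/(16 × 0.069) + 348 = 121104/1.104 + 348 ≈ 110043.7 mm ≈ 110.0 m.
Near limit Dn = s·(H − f)/(H + s − 2f) = 12700 × (110043.7 − 348) / (110043.7 + 12700 − 2 × 348) = 12700 × 109695.7 / 122047.7 ≈ 11415 mm ≈ 11.4 m.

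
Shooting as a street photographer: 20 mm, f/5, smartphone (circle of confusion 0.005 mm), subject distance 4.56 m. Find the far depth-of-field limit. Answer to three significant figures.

6.37 m

Hyperfocal distance H = f²/(N·c) + f = 20²/(5 × 0.005) + 20 = 400/0.025 + 20 ≈ 16020.0 mm ≈ 16.02 m.
Far limit Df = s·(H − f)/(H − s) = 4560 × (16020.0 − 20) / (16020.0 − 4560) = 4560 × 16000.0 / 11460.0 ≈ 6366.5 mm ≈ 6.37 m.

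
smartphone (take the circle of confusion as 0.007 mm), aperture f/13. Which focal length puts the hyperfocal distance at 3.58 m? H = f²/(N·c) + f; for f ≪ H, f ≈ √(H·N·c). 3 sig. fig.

18.0 mm

From H = f²/(N·c) + f, with f ≪ H: f ≈ √(H·N·c) = √(3580 × 13 × 0.007) = √325.78 ≈ 18.05 mm.
Exact: f² + N·c·f − N·c·H = 0 ⇒ f = (−N·c + √((N·c)² + 4·N·c·H))/2 = (−0.091 + √1303.1)/2 ≈ 18.004 mm ≈ 18.0 mm.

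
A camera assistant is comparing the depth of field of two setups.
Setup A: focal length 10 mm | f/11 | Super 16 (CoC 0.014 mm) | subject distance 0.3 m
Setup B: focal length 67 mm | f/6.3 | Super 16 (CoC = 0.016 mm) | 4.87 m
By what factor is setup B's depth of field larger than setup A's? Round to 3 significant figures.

3.18

Setup A: H = 10²/(11×0.014) + 10 ≈ 659.4 mm; DoF = Df − Dn = 542.10 − 207.38 ≈ 334.72 mm.
Setup B: H = 67²/(6.3×0.016) + 67 ≈ 44600.7 mm; DoF = Df − Dn = 5458.7 − 4395.9 ≈ 1062.8 mm.
Ratio = 1062.8 / 334.72 ≈ 3.18.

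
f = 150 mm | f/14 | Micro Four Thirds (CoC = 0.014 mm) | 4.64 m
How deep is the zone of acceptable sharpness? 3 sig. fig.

364 mm

Hyperfocal distance H = f²/(N·c) + f = 150²/(14 × 0.014) + 150 = 22500/0.196 + 150 ≈ 114945.9 mm ≈ 114.9 m.
Near limit Dn = s·(H − f)/(H + s − 2f) = 4640 × (114945.9 − 150) / (114945.9 + 4640 − 2 × 150) = 4640 × 114795.9 / 119285.9 ≈ 4465.35 mm.
Far limit Df = s·(H − f)/(H − s) = 4640 × (114945.9 − 150) / (114945.9 − 4640) = 4640 × 114795.9 / 110305.9 ≈ 4828.87 mm.
Depth of field = Df − Dn = 4828.87 − 4465.35 ≈ 363.52 mm.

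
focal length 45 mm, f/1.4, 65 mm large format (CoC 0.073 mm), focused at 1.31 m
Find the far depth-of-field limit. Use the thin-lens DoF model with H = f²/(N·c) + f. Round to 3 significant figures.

Hyperfocal distance H = f²/(N·c) + f = 45²/(1.4 × 0.073) + 45 = 2025/0.1022 + 45 ≈ 19859.1 mm ≈ 19.86 m.
Far limit Df = s·(H − f)/(H − s) = 1310 × (19859.1 − 45) / (19859.1 − 1310) = 1310 × 19814.1 / 18549.1 ≈ 1399.3 mm ≈ 1.40 m.

1.40 m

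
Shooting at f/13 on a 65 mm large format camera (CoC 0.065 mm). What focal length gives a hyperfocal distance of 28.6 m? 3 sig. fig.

155 mm

From H = f²/(N·c) + f, with f ≪ H: f ≈ √(H·N·c) = √(28600 × 13 × 0.065) = √24167 ≈ 155.5 mm.
Exact: f² + N·c·f − N·c·H = 0 ⇒ f = (−N·c + √((N·c)² + 4·N·c·H))/2 = (−0.845 + √96669)/2 ≈ 155.04 mm ≈ 155 mm.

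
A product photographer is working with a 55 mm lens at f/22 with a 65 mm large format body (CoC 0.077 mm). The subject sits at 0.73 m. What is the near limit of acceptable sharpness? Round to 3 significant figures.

0.530 m

Hyperfocal distance H = f²/(N·c) + f = 55²/(22 × 0.077) + 55 = 3025/1.694 + 55 ≈ 1840.7 mm ≈ 1.841 m.
Near limit Dn = s·(H − f)/(H + s − 2f) = 730 × (1840.7 − 55) / (1840.7 + 730 − 2 × 55) = 730 × 1785.7 / 2460.7 ≈ 529.75 mm ≈ 0.530 m.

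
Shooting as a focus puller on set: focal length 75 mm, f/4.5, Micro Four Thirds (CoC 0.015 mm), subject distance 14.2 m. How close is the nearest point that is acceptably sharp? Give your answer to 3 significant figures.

Hyperfocal distance H = f²/(N·c) + f = 75²/(4.5 × 0.015) + 75 = 5625/0.0675 + 75 ≈ 83408.3 mm ≈ 83.41 m.
Near limit Dn = s·(H − f)/(H + s − 2f) = 14200 × (83408.3 − 75) / (83408.3 + 14200 − 2 × 75) = 14200 × 83333.3 / 97458.3 ≈ 12142 mm ≈ 12.1 m.

12.1 m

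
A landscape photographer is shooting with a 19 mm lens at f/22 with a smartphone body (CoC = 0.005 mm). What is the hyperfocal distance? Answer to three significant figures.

3.30 m

Hyperfocal distance H = f²/(N·c) + f = 19²/(22 × 0.005) + 19 = 361/0.11 + 19 ≈ 3300.8 mm ≈ 3.30 m.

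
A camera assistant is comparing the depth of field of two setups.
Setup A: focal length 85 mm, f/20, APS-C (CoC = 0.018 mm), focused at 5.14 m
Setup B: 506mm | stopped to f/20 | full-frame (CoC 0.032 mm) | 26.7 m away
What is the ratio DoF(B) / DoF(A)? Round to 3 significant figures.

Setup A: H = 85²/(20×0.018) + 85 ≈ 20154.4 mm; DoF = Df − Dn = 6870.5 − 4105.8 ≈ 2764.7 mm.
Setup B: H = 506²/(20×0.032) + 506 ≈ 400562.2 mm; DoF = Df − Dn = 28570.7 − 25059.2 ≈ 3511.5 mm.
Ratio = 3511.5 / 2764.7 ≈ 1.27.

1.27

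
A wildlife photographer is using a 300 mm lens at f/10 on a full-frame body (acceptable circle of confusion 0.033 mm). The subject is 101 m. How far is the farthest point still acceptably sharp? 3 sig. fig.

160 m

Hyperfocal distance H = f²/(N·c) + f = 300²/(10 × 0.033) + 300 = 90000/0.33 + 300 ≈ 273027.3 mm ≈ 273.0 m.
Far limit Df = s·(H − f)/(H − s) = 101000 × (273027.3 − 300) / (273027.3 − 101000) = 101000 × 272727.3 / 172027.3 ≈ 160123 mm ≈ 160 m.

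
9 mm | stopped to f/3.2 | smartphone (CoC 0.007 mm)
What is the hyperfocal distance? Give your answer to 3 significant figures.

3.63 m

Hyperfocal distance H = f²/(N·c) + f = 9²/(3.2 × 0.007) + 9 = 81/0.0224 + 9 ≈ 3625.1 mm ≈ 3.63 m.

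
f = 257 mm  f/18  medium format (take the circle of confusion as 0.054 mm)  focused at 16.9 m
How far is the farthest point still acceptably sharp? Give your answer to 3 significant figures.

22.4 m

Hyperfocal distance H = f²/(N·c) + f = 257²/(18 × 0.054) + 257 = 66049/0.972 + 257 ≈ 68208.6 mm ≈ 68.21 m.
Far limit Df = s·(H − f)/(H − s) = 16900 × (68208.6 − 257) / (68208.6 − 16900) = 16900 × 67951.6 / 51308.6 ≈ 22382 mm ≈ 22.4 m.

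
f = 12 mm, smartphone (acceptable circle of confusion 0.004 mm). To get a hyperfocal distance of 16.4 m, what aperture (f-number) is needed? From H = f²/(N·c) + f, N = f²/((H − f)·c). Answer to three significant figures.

f/2.20

Rearrange H = f²/(N·c) + f for N: N = f² / ((H − f)·c).
N = 12² / ((16400 − 12) × 0.004) = 144 / 65.55 ≈ 2.20.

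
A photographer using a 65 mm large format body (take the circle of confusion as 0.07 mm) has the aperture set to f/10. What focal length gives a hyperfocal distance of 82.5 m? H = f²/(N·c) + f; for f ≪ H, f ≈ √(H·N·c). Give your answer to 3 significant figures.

240 mm

From H = f²/(N·c) + f, with f ≪ H: f ≈ √(H·N·c) = √(82500 × 10 × 0.07) = √57750 ≈ 240.3 mm.
The +f correction barely moves this — solving exactly, f² + N·c·f − N·c·H = 0 ⇒ f = (−N·c + √((N·c)² + 4·N·c·H))/2 = (−0.7 + √231000)/2 ≈ 239.96 mm, so f ≈ 240 mm.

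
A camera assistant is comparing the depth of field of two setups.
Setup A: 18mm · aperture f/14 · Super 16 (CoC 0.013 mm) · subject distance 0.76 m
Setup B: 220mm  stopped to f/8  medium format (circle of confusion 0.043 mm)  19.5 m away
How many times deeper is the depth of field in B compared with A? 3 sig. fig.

Setup A: H = 18²/(14×0.013) + 18 ≈ 1798.2 mm; DoF = Df − Dn = 1303.16 − 536.42 ≈ 766.74 mm.
Setup B: H = 220²/(8×0.043) + 220 ≈ 140917.7 mm; DoF = Df − Dn = 22596.4 − 17149.9 ≈ 5446.5 mm.
Ratio = 5446.5 / 766.74 ≈ 7.10.

7.10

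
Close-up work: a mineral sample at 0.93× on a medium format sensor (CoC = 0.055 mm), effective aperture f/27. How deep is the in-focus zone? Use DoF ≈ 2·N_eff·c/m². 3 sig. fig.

3.43 mm

At magnification m, DoF ≈ 2·N_eff·c/m² = 2 × 27 × 0.055 / 0.93² = 2.97 / 0.8649 ≈ 3.43 mm.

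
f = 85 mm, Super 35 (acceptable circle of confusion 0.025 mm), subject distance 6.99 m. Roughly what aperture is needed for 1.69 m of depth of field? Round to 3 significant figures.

f/4.99

Write h = H − f = f²/(N·c). The thin-lens limits are Dn = s·h/(h + (s−f)) and Df = s·h/(h − (s−f)), so DoF = Df − Dn = 2·s·(s−f)·h / (h² − (s−f)²).
That is a quadratic in h: DoF·h² − 2·s·(s−f)·h − DoF·(s−f)² = 0 ⇒ h = (s−f)·(s + √(s² + DoF²)) / DoF = 6905 × (6990 + √(6990² + 1690²)) / 1690 = 6905 × (6990 + 7191.40) / 1690 ≈ 57942 mm.
Then N = f²/(c·h) = 85² / (0.025 × 57942) = 7225 / 1448.6 ≈ 4.99.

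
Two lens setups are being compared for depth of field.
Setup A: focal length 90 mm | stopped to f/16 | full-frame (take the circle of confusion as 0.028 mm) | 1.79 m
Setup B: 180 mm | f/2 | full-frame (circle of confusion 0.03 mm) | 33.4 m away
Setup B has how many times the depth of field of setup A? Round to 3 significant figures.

Setup A: H = 90²/(16×0.028) + 90 ≈ 18170.4 mm; DoF = Df − Dn = 1975.77 − 1636.16 ≈ 339.61 mm.
Setup B: H = 180²/(2×0.03) + 180 ≈ 540180.0 mm; DoF = Df − Dn = 35589.4 − 31464.4 ≈ 4125.0 mm.
Ratio = 4125.0 / 339.61 ≈ 12.1.

12.1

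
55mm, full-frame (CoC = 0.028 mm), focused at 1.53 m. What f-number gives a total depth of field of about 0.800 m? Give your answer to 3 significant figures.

f/18

Write h = H − f = f²/(N·c). The thin-lens limits are Dn = s·h/(h + (s−f)) and Df = s·h/(h − (s−f)), so DoF = Df − Dn = 2·s·(s−f)·h / (h² − (s−f)²).
That is a quadratic in h: DoF·h² − 2·s·(s−f)·h − DoF·(s−f)² = 0 ⇒ h = (s−f)·(s + √(s² + DoF²)) / DoF = 1475 × (1530 + √(1530² + 800²)) / 800 = 1475 × (1530 + 1726.53) / 800 ≈ 6004.2 mm.
Then N = f²/(c·h) = 55² / (0.028 × 6004.2) = 3025 / 168.12 ≈ 18.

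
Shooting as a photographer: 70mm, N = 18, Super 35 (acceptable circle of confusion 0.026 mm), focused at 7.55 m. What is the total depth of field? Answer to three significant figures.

Hyperfocal distance H = f²/(N·c) + f = 70²/(18 × 0.026) + 70 = 4900/0.468 + 70 ≈ 10540.1 mm ≈ 10.54 m.
Near limit Dn = s·(H − f)/(H + s − 2f) = 7550 × (10540.1 − 70) / (10540.1 + 7550 − 2 × 70) = 7550 × 10470.1 / 17950.1 ≈ 4404 mm.
Far limit Df = s·(H − f)/(H − s) = 7550 × (10540.1 − 70) / (10540.1 − 7550) = 7550 × 10470.1 / 2990.1 ≈ 26437 mm.
Depth of field = Df − Dn = 26437 − 4404 ≈ 22033 mm ≈ 22.0 m.

22.0 m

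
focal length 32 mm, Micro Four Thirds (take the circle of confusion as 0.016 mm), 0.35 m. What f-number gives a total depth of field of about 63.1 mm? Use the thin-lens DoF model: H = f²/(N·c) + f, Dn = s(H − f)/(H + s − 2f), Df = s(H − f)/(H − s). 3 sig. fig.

f/18

Write h = H − f = f²/(N·c). The thin-lens limits are Dn = s·h/(h + (s−f)) and Df = s·h/(h − (s−f)), so DoF = Df − Dn = 2·s·(s−f)·h / (h² − (s−f)²).
That is a quadratic in h: DoF·h² − 2·s·(s−f)·h − DoF·(s−f)² = 0 ⇒ h = (s−f)·(s + √(s² + DoF²)) / DoF = 318 × (350 + √(350² + 63.1²)) / 63.1 = 318 × (350 + 355.643) / 63.1 ≈ 3556.2 mm.
Then N = f²/(c·h) = 32² / (0.016 × 3556.2) = 1024 / 56.899 ≈ 18.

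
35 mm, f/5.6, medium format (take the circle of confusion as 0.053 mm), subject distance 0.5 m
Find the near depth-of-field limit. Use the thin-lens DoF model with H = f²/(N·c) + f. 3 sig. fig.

Hyperfocal distance H = f²/(N·c) + f = 35²/(5.6 × 0.053) + 35 = 1225/0.2968 + 35 ≈ 4162.4 mm ≈ 4.162 m.
Near limit Dn = s·(H − f)/(H + s − 2f) = 500 × (4162.4 − 35) / (4162.4 + 500 − 2 × 35) = 500 × 4127.4 / 4592.4 ≈ 449.37 mm.

449 mm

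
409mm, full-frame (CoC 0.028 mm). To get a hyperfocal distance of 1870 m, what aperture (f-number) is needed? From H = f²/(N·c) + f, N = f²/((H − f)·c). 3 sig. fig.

f/3.20

Rearrange H = f²/(N·c) + f for N: N = f² / ((H − f)·c).
N = 409² / ((1870000 − 409) × 0.028) = 167281 / 52349 ≈ 3.20.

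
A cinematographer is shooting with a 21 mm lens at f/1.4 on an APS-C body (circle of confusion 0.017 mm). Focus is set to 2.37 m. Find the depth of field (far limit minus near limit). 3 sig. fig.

0.611 m

Hyperfocal distance H = f²/(N·c) + f = 21²/(1.4 × 0.017) + 21 = 441/0.0238 + 21 ≈ 18550.4 mm ≈ 18.55 m.
Near limit Dn = s·(H − f)/(H + s − 2f) = 2370 × (18550.4 − 21) / (18550.4 + 2370 − 2 × 21) = 2370 × 18529.4 / 20878.4 ≈ 2103.35 mm.
Far limit Df = s·(H − f)/(H − s) = 2370 × (18550.4 − 21) / (18550.4 − 2370) = 2370 × 18529.4 / 16180.4 ≈ 2714.07 mm.
Depth of field = Df − Dn = 2714.07 − 2103.35 ≈ 610.72 mm ≈ 0.611 m.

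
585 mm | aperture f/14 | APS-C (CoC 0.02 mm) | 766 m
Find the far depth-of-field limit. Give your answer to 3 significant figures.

Hyperfocal distance H = f²/(N·c) + f = 585²/(14 × 0.02) + 585 = 342225/0.28 + 585 ≈ 1222817.1 mm ≈ 1223 m.
Far limit Df = s·(H − f)/(H − s) = 766000 × (1222817.1 − 585) / (1222817.1 − 766000) = 766000 × 1222232.1 / 456817.1 ≈ 2049463 mm ≈ 2050 m.

2050 m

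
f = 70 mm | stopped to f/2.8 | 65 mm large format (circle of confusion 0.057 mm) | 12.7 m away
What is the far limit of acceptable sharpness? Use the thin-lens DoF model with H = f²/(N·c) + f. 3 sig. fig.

21.6 m

Hyperfocal distance H = f²/(N·c) + f = 70²/(2.8 × 0.057) + 70 = 4900/0.1596 + 70 ≈ 30771.8 mm ≈ 30.77 m.
Far limit Df = s·(H − f)/(H − s) = 12700 × (30771.8 − 70) / (30771.8 − 12700) = 12700 × 30701.8 / 18071.8 ≈ 21576 mm ≈ 21.6 m.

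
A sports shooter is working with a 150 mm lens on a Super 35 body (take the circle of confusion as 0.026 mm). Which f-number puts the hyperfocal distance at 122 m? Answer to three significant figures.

Rearrange H = f²/(N·c) + f for N: N = f² / ((H − f)·c).
N = 150² / ((122000 − 150) × 0.026) = 22500 / 3168 ≈ 7.10.

f/7.10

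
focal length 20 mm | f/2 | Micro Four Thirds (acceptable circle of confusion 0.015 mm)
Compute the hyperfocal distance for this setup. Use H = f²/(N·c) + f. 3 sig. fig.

13.4 m

Hyperfocal distance H = f²/(N·c) + f = 20²/(2 × 0.015) + 20 = 400/0.03 + 20 ≈ 13353.3 mm ≈ 13.4 m.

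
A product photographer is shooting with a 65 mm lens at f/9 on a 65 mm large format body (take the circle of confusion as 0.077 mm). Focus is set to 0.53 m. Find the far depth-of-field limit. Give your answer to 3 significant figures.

Hyperfocal distance H = f²/(N·c) + f = 65²/(9 × 0.077) + 65 = 4225/0.693 + 65 ≈ 6161.7 mm ≈ 6.162 m.
Far limit Df = s·(H − f)/(H − s) = 530 × (6161.7 − 65) / (6161.7 − 530) = 530 × 6096.7 / 5631.7 ≈ 573.76 mm ≈ 0.574 m.

0.574 m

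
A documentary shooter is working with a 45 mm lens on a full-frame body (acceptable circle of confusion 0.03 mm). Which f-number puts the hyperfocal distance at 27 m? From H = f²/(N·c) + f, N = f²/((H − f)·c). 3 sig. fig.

f/2.50

Rearrange H = f²/(N·c) + f for N: N = f² / ((H − f)·c).
N = 45² / ((27000 − 45) × 0.03) = 2025 / 808.6 ≈ 2.50.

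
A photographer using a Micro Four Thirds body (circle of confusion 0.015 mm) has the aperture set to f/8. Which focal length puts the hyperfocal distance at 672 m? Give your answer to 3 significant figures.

From H = f²/(N·c) + f, with f ≪ H: f ≈ √(H·N·c) = √(672000 × 8 × 0.015) = √80640 ≈ 284.0 mm.
The +f correction barely moves this — solving exactly, f² + N·c·f − N·c·H = 0 ⇒ f = (−N·c + √((N·c)² + 4·N·c·H))/2 = (−0.12 + √322560)/2 ≈ 283.91 mm, so f ≈ 284 mm.

284 mm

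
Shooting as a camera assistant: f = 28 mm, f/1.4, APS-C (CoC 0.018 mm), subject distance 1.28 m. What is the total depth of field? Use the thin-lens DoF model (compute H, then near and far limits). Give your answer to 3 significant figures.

103 mm

Hyperfocal distance H = f²/(N·c) + f = 28²/(1.4 × 0.018) + 28 = 784/0.0252 + 28 ≈ 31139.1 mm ≈ 31.14 m.
Near limit Dn = s·(H − f)/(H + s − 2f) = 1280 × (31139.1 − 28) / (31139.1 + 1280 − 2 × 28) = 1280 × 31111.1 / 32363.1 ≈ 1230.48 mm.
Far limit Df = s·(H − f)/(H − s) = 1280 × (31139.1 − 28) / (31139.1 − 1280) = 1280 × 31111.1 / 29859.1 ≈ 1333.67 mm.
Depth of field = Df − Dn = 1333.67 − 1230.48 ≈ 103.19 mm.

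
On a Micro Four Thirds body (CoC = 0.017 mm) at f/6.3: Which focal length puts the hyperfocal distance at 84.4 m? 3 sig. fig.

95.0 mm

From H = f²/(N·c) + f, with f ≪ H: f ≈ √(H·N·c) = √(84400 × 6.3 × 0.017) = √9039.2 ≈ 95.07 mm.
Exact: f² + N·c·f − N·c·H = 0 ⇒ f = (−N·c + √((N·c)² + 4·N·c·H))/2 = (−0.1071 + √36157)/2 ≈ 95.021 mm ≈ 95.0 mm.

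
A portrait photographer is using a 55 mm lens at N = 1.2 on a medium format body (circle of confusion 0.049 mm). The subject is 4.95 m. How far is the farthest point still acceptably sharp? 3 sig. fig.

Hyperfocal distance H = f²/(N·c) + f = 55²/(1.2 × 0.049) + 55 = 3025/0.0588 + 55 ≈ 51500.6 mm ≈ 51.50 m.
Far limit Df = s·(H − f)/(H − s) = 4950 × (51500.6 − 55) / (51500.6 − 4950) = 4950 × 51445.6 / 46550.6 ≈ 5470.5 mm ≈ 5.47 m.

5.47 m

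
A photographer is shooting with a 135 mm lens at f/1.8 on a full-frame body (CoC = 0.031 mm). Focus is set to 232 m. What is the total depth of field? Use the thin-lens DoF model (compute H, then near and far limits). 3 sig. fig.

Hyperfocal distance H = f²/(N·c) + f = 135²/(1.8 × 0.031) + 135 = 18225/0.0558 + 135 ≈ 326747.9 mm ≈ 326.7 m.
Near limit Dn = s·(H − f)/(H + s − 2f) = 232000 × (326747.9 − 135) / (326747.9 + 232000 − 2 × 135) = 232000 × 326612.9 / 558477.9 ≈ 135680 mm.
Far limit Df = s·(H − f)/(H − s) = 232000 × (326747.9 − 135) / (326747.9 − 232000) = 232000 × 326612.9 / 94747.9 ≈ 799745 mm.
Depth of field = Df − Dn = 799745 − 135680 ≈ 664065 mm ≈ 664 m.

664 m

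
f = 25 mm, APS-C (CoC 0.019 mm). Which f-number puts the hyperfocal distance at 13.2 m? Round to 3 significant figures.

Rearrange H = f²/(N·c) + f for N: N = f² / ((H − f)·c).
N = 25² / ((13200 − 25) × 0.019) = 625 / 250.3 ≈ 2.50.

f/2.50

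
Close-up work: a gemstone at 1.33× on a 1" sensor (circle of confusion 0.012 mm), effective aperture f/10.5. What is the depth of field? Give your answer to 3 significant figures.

At magnification m, DoF ≈ 2·N_eff·c/m² = 2 × 10.5 × 0.012 / 1.33² = 0.252 / 1.769 ≈ 0.142 mm.

0.142 mm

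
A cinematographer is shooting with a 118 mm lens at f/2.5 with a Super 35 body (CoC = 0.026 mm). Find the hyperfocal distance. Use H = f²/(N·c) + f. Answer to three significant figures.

Hyperfocal distance H = f²/(N·c) + f = 118²/(2.5 × 0.026) + 118 = 13924/0.065 + 118 ≈ 214333.4 mm ≈ 214 m.

214 m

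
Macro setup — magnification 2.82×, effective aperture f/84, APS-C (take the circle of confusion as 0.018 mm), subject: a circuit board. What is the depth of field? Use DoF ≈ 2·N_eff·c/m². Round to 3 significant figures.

0.380 mm

At magnification m, DoF ≈ 2·N_eff·c/m² = 2 × 84 × 0.018 / 2.82² = 3.024 / 7.952 ≈ 0.38 mm.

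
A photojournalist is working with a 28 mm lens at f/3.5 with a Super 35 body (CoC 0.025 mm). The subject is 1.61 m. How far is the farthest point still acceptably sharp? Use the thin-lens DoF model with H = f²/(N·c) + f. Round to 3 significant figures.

1.96 m

Hyperfocal distance H = f²/(N·c) + f = 28²/(3.5 × 0.025) + 28 = 784/0.0875 + 28 ≈ 8988.0 mm ≈ 8.988 m.
Far limit Df = s·(H − f)/(H − s) = 1610 × (8988.0 − 28) / (8988.0 − 1610) = 1610 × 8960.0 / 7378.0 ≈ 1955.2 mm ≈ 1.96 m.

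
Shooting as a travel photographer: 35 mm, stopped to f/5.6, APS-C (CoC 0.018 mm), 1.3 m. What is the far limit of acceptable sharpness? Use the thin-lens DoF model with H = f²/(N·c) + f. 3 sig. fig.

1.45 m

Hyperfocal distance H = f²/(N·c) + f = 35²/(5.6 × 0.018) + 35 = 1225/0.1008 + 35 ≈ 12187.8 mm ≈ 12.19 m.
Far limit Df = s·(H − f)/(H − s) = 1300 × (12187.8 − 35) / (12187.8 − 1300) = 1300 × 12152.8 / 10887.8 ≈ 1451.0 mm ≈ 1.45 m.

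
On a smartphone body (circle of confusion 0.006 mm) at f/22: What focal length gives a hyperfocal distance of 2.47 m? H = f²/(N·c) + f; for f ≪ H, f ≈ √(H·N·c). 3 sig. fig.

18.0 mm

From H = f²/(N·c) + f, with f ≪ H: f ≈ √(H·N·c) = √(2470 × 22 × 0.006) = √326.04 ≈ 18.06 mm.
Exact: f² + N·c·f − N·c·H = 0 ⇒ f = (−N·c + √((N·c)² + 4·N·c·H))/2 = (−0.132 + √1304.2)/2 ≈ 17.991 mm ≈ 18.0 mm.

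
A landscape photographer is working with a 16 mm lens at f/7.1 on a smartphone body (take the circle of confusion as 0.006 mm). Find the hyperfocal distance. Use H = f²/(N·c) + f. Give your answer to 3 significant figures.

Hyperfocal distance H = f²/(N·c) + f = 16²/(7.1 × 0.006) + 16 = 256/0.0426 + 16 ≈ 6025.4 mm ≈ 6.03 m.

6.03 m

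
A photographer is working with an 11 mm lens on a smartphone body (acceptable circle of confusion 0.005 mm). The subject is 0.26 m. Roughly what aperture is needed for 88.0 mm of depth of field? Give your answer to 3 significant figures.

Write h = H − f = f²/(N·c). The thin-lens limits are Dn = s·h/(h + (s−f)) and Df = s·h/(h − (s−f)), so DoF = Df − Dn = 2·s·(s−f)·h / (h² − (s−f)²).
That is a quadratic in h: DoF·h² − 2·s·(s−f)·h − DoF·(s−f)² = 0 ⇒ h = (s−f)·(s + √(s² + DoF²)) / DoF = 249 × (260 + √(260² + 88²)) / 88 = 249 × (260 + 274.489) / 88 ≈ 1512.4 mm.
Then N = f²/(c·h) = 11² / (0.005 × 1512.4) = 121 / 7.5618 ≈ 16.

f/16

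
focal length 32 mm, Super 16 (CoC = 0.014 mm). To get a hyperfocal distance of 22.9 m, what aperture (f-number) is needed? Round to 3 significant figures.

Rearrange H = f²/(N·c) + f for N: N = f² / ((H − f)·c).
N = 32² / ((22900 − 32) × 0.014) = 1024 / 320.2 ≈ 3.20.

f/3.20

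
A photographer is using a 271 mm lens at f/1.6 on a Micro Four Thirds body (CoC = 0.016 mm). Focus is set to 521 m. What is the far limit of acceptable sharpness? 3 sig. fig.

637 m

Hyperfocal distance H = f²/(N·c) + f = 271²/(1.6 × 0.016) + 271 = 73441/0.0256 + 271 ≈ 2869060.1 mm ≈ 2869 m.
Far limit Df = s·(H − f)/(H − s) = 521000 × (2869060.1 − 271) / (2869060.1 − 521000) = 521000 × 2868789.1 / 2348060.1 ≈ 636542 mm ≈ 637 m.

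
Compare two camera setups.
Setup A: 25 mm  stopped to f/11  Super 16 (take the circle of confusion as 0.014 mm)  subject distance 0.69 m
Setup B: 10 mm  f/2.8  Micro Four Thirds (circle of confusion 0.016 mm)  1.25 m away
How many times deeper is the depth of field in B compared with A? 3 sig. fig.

8.64

Setup A: H = 25²/(11×0.014) + 25 ≈ 4083.4 mm; DoF = Df − Dn = 825.22 − 592.86 ≈ 232.36 mm.
Setup B: H = 10²/(2.8×0.016) + 10 ≈ 2242.1 mm; DoF = Df − Dn = 2812.3 − 803.6 ≈ 2008.7 mm.
Ratio = 2008.7 / 232.36 ≈ 8.64.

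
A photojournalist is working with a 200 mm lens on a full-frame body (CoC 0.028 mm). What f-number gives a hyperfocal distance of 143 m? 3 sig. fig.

f/10

Rearrange H = f²/(N·c) + f for N: N = f² / ((H − f)·c).
N = 200² / ((143000 − 200) × 0.028) = 40000 / 3998 ≈ 10.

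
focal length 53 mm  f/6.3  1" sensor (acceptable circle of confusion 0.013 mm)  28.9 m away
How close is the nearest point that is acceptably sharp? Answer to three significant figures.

15.7 m

Hyperfocal distance H = f²/(N·c) + f = 53²/(6.3 × 0.013) + 53 = 2809/0.0819 + 53 ≈ 34350.9 mm ≈ 34.35 m.
Near limit Dn = s·(H − f)/(H + s − 2f) = 28900 × (34350.9 − 53) / (34350.9 + 28900 − 2 × 53) = 28900 × 34297.9 / 63144.9 ≈ 15697 mm ≈ 15.7 m.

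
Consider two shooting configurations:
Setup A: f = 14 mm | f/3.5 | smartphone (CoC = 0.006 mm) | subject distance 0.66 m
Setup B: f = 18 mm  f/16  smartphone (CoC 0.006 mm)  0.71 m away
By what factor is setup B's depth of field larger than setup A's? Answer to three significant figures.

Setup A: H = 14²/(3.5×0.006) + 14 ≈ 9347.3 mm; DoF = Df − Dn = 709.078 − 617.276 ≈ 91.802 mm.
Setup B: H = 18²/(16×0.006) + 18 ≈ 3393.0 mm; DoF = Df − Dn = 893.12 − 589.19 ≈ 303.93 mm.
Ratio = 303.93 / 91.802 ≈ 3.31.

3.31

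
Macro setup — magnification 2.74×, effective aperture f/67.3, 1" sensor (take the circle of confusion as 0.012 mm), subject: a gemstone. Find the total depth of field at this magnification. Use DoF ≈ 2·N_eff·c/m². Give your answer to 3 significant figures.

0.215 mm

At magnification m, DoF ≈ 2·N_eff·c/m² = 2 × 67.3 × 0.012 / 2.74² = 1.615 / 7.508 ≈ 0.215 mm.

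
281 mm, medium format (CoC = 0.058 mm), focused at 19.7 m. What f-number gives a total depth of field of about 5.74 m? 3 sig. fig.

f/10

Write h = H − f = f²/(N·c). The thin-lens limits are Dn = s·h/(h + (s−f)) and Df = s·h/(h − (s−f)), so DoF = Df − Dn = 2·s·(s−f)·h / (h² − (s−f)²).
That is a quadratic in h: DoF·h² − 2·s·(s−f)·h − DoF·(s−f)² = 0 ⇒ h = (s−f)·(s + √(s² + DoF²)) / DoF = 19419 × (19700 + √(19700² + 5740²)) / 5740 = 19419 × (19700 + 20519.2) / 5740 ≈ 136066 mm.
Then N = f²/(c·h) = 281² / (0.058 × 136066) = 78961 / 7891.8 ≈ 10.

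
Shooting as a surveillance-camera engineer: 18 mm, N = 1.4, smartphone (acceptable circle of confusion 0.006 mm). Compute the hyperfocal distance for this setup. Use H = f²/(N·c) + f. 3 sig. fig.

38.6 m

Hyperfocal distance H = f²/(N·c) + f = 18²/(1.4 × 0.006) + 18 = 324/0.0084 + 18 ≈ 38589.4 mm ≈ 38.6 m.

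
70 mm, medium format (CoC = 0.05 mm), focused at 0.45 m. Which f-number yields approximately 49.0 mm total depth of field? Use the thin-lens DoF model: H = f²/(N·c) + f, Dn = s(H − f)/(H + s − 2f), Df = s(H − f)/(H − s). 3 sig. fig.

Write h = H − f = f²/(N·c). The thin-lens limits are Dn = s·h/(h + (s−f)) and Df = s·h/(h − (s−f)), so DoF = Df − Dn = 2·s·(s−f)·h / (h² − (s−f)²).
That is a quadratic in h: DoF·h² − 2·s·(s−f)·h − DoF·(s−f)² = 0 ⇒ h = (s−f)·(s + √(s² + DoF²)) / DoF = 380 × (450 + √(450² + 49²)) / 49 = 380 × (450 + 452.660) / 49 ≈ 7000.2 mm.
Then N = f²/(c·h) = 70² / (0.05 × 7000.2) = 4900 / 350.01 ≈ 14.

f/14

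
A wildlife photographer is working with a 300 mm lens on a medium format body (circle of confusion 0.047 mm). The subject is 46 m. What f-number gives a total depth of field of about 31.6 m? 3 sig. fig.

f/13

Write h = H − f = f²/(N·c). The thin-lens limits are Dn = s·h/(h + (s−f)) and Df = s·h/(h − (s−f)), so DoF = Df − Dn = 2·s·(s−f)·h / (h² − (s−f)²).
That is a quadratic in h: DoF·h² − 2·s·(s−f)·h − DoF·(s−f)² = 0 ⇒ h = (s−f)·(s + √(s² + DoF²)) / DoF = 45700 × (46000 + √(46000² + 31600²)) / 31600 = 45700 × (46000 + 55808.2) / 31600 ≈ 147235 mm.
Then N = f²/(c·h) = 300² / (0.047 × 147235) = 90000 / 6920.1 ≈ 13.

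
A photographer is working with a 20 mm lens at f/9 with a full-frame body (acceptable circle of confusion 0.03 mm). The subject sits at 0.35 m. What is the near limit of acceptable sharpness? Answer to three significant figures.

Hyperfocal distance H = f²/(N·c) + f = 20²/(9 × 0.03) + 20 = 400/0.27 + 20 ≈ 1501.5 mm ≈ 1.501 m.
Near limit Dn = s·(H − f)/(H + s − 2f) = 350 × (1501.5 − 20) / (1501.5 + 350 − 2 × 20) = 350 × 1481.5 / 1811.5 ≈ 286.24 mm.

286 mm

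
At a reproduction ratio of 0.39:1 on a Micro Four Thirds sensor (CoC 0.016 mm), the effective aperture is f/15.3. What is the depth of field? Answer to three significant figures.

At magnification m, DoF ≈ 2·N_eff·c/m² = 2 × 15.3 × 0.016 / 0.39² = 0.4896 / 0.1521 ≈ 3.22 mm.

3.22 mm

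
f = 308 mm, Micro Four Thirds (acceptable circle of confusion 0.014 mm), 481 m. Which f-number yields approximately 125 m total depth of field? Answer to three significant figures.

Write h = H − f = f²/(N·c). The thin-lens limits are Dn = s·h/(h + (s−f)) and Df = s·h/(h − (s−f)), so DoF = Df − Dn = 2·s·(s−f)·h / (h² − (s−f)²).
That is a quadratic in h: DoF·h² − 2·s·(s−f)·h − DoF·(s−f)² = 0 ⇒ h = (s−f)·(s + √(s² + DoF²)) / DoF = 480692 × (481000 + √(481000² + 125000²)) / 125000 = 480692 × (481000 + 496977) / 125000 ≈ 3760845 mm.
Then N = f²/(c·h) = 308² / (0.014 × 3760845) = 94864 / 52652 ≈ 1.80.

f/1.80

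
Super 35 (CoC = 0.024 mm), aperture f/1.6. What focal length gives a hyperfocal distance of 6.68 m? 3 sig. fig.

From H = f²/(N·c) + f, with f ≪ H: f ≈ √(H·N·c) = √(6680 × 1.6 × 0.024) = √256.51 ≈ 16.02 mm.
The +f correction barely moves this — solving exactly, f² + N·c·f − N·c·H = 0 ⇒ f = (−N·c + √((N·c)² + 4·N·c·H))/2 = (−0.0384 + √1026.0)/2 ≈ 15.997 mm, so f ≈ 16.0 mm.

16.0 mm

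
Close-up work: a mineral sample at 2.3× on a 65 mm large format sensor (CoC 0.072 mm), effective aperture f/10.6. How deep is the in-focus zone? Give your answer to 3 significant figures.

At magnification m, DoF ≈ 2·N_eff·c/m² = 2 × 10.6 × 0.072 / 2.3² = 1.526 / 5.29 ≈ 0.289 mm.

0.289 mm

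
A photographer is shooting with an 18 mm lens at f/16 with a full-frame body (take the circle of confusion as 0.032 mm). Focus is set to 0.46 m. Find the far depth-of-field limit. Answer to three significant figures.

Hyperfocal distance H = f²/(N·c) + f = 18²/(16 × 0.032) + 18 = 324/0.512 + 18 ≈ 650.8 mm ≈ 0.651 m.
Far limit Df = s·(H − f)/(H − s) = 460 × (650.8 − 18) / (650.8 − 460) = 460 × 632.8 / 190.8 ≈ 1525.5 mm ≈ 1.53 m.

1.53 m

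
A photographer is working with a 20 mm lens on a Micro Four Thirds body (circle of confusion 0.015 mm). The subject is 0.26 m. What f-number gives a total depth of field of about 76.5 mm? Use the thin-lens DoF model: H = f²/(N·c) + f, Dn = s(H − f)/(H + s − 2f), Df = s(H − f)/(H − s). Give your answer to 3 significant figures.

f/16

Write h = H − f = f²/(N·c). The thin-lens limits are Dn = s·h/(h + (s−f)) and Df = s·h/(h − (s−f)), so DoF = Df − Dn = 2·s·(s−f)·h / (h² − (s−f)²).
That is a quadratic in h: DoF·h² − 2·s·(s−f)·h − DoF·(s−f)² = 0 ⇒ h = (s−f)·(s + √(s² + DoF²)) / DoF = 240 × (260 + √(260² + 76.5²)) / 76.5 = 240 × (260 + 271.021) / 76.5 ≈ 1665.9 mm.
Then N = f²/(c·h) = 20² / (0.015 × 1665.9) = 400 / 24.989 ≈ 16.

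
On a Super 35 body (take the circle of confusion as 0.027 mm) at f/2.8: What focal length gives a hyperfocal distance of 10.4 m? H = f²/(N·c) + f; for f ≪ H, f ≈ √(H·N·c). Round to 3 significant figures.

28.0 mm

From H = f²/(N·c) + f, with f ≪ H: f ≈ √(H·N·c) = √(10400 × 2.8 × 0.027) = √786.24 ≈ 28.04 mm.
The +f correction barely moves this — solving exactly, f² + N·c·f − N·c·H = 0 ⇒ f = (−N·c + √((N·c)² + 4·N·c·H))/2 = (−0.0756 + √3145.0)/2 ≈ 28.002 mm, so f ≈ 28.0 mm.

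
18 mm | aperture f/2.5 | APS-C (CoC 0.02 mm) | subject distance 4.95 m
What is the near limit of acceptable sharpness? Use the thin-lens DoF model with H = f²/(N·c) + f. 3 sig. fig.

Hyperfocal distance H = f²/(N·c) + f = 18²/(2.5 × 0.02) + 18 = 324/0.05 + 18 ≈ 6498.0 mm ≈ 6.498 m.
Near limit Dn = s·(H − f)/(H + s − 2f) = 4950 × (6498.0 − 18) / (6498.0 + 4950 − 2 × 18) = 4950 × 6480.0 / 11412.0 ≈ 2810.7 mm ≈ 2.81 m.

2.81 m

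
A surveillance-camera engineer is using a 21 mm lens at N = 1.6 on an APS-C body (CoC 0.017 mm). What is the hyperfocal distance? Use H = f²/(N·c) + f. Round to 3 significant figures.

Hyperfocal distance H = f²/(N·c) + f = 21²/(1.6 × 0.017) + 21 = 441/0.0272 + 21 ≈ 16234.2 mm ≈ 16.2 m.

16.2 m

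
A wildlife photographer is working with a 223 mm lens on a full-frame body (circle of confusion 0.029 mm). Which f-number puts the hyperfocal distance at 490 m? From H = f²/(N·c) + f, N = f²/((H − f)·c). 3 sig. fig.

Rearrange H = f²/(N·c) + f for N: N = f² / ((H − f)·c).
N = 223² / ((490000 − 223) × 0.029) = 49729 / 14204 ≈ 3.50.

f/3.50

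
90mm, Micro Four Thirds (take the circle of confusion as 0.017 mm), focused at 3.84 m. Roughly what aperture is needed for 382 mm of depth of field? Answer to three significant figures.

Write h = H − f = f²/(N·c). The thin-lens limits are Dn = s·h/(h + (s−f)) and Df = s·h/(h − (s−f)), so DoF = Df − Dn = 2·s·(s−f)·h / (h² − (s−f)²).
That is a quadratic in h: DoF·h² − 2·s·(s−f)·h − DoF·(s−f)² = 0 ⇒ h = (s−f)·(s + √(s² + DoF²)) / DoF = 3750 × (3840 + √(3840² + 382²)) / 382 = 3750 × (3840 + 3858.95) / 382 ≈ 75579 mm.
Then N = f²/(c·h) = 90² / (0.017 × 75579) = 8100 / 1284.8 ≈ 6.30.

f/6.30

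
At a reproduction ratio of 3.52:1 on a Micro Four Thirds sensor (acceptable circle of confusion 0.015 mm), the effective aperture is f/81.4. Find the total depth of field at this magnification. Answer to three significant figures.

0.197 mm

At magnification m, DoF ≈ 2·N_eff·c/m² = 2 × 81.4 × 0.015 / 3.52² = 2.442 / 12.39 ≈ 0.197 mm.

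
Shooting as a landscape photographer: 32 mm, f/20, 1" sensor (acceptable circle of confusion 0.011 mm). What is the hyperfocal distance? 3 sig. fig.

4.69 m

Hyperfocal distance H = f²/(N·c) + f = 32²/(20 × 0.011) + 32 = 1024/0.22 + 32 ≈ 4686.5 mm ≈ 4.69 m.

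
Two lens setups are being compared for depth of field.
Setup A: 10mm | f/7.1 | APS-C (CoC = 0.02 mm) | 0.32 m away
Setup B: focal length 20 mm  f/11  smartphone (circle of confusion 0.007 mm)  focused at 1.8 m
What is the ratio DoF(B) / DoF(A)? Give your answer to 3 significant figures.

4.00

Setup A: H = 10²/(7.1×0.02) + 10 ≈ 714.2 mm; DoF = Df − Dn = 571.63 − 222.19 ≈ 349.44 mm.
Setup B: H = 20²/(11×0.007) + 20 ≈ 5214.8 mm; DoF = Df − Dn = 2738.3 − 1340.6 ≈ 1397.7 mm.
Ratio = 1397.7 / 349.44 ≈ 4.00.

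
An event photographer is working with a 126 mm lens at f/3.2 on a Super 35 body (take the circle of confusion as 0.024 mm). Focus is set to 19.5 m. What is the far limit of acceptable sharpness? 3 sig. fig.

Hyperfocal distance H = f²/(N·c) + f = 126²/(3.2 × 0.024) + 126 = 15876/0.0768 + 126 ≈ 206844.7 mm ≈ 206.8 m.
Far limit Df = s·(H − f)/(H − s) = 19500 × (206844.7 − 126) / (206844.7 − 19500) = 19500 × 206718.7 / 187344.7 ≈ 21517 mm ≈ 21.5 m.

21.5 m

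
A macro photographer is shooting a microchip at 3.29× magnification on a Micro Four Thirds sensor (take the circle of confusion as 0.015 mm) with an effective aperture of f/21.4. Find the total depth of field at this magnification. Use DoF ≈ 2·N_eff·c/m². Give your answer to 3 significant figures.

At magnification m, DoF ≈ 2·N_eff·c/m² = 2 × 21.4 × 0.015 / 3.29² = 0.642 / 10.82 ≈ 0.0593 mm.

0.0593 mm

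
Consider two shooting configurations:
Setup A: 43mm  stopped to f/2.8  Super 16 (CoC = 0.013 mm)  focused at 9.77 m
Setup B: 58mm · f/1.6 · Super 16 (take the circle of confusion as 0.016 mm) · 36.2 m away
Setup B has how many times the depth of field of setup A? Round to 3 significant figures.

Setup A: H = 43²/(2.8×0.013) + 43 ≈ 50839.7 mm; DoF = Df − Dn = 12083.9 − 8199.8 ≈ 3884.1 mm.
Setup B: H = 58²/(1.6×0.016) + 58 ≈ 131464.2 mm; DoF = Df − Dn = 49934 − 28391 ≈ 21543 mm.
Ratio = 21543 / 3884.1 ≈ 5.55.

5.55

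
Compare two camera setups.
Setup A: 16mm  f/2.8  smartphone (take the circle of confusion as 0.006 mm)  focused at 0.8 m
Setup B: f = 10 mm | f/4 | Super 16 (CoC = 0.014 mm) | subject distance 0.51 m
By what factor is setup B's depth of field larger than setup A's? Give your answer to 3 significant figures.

Setup A: H = 16²/(2.8×0.006) + 16 ≈ 15254.1 mm; DoF = Df − Dn = 843.393 − 760.854 ≈ 82.539 mm.
Setup B: H = 10²/(4×0.014) + 10 ≈ 1795.7 mm; DoF = Df − Dn = 708.33 − 398.44 ≈ 309.89 mm.
Ratio = 309.89 / 82.539 ≈ 3.75.

3.75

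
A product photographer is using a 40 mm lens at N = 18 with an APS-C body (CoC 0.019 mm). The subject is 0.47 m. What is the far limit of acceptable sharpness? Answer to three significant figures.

0.518 m

Hyperfocal distance H = f²/(N·c) + f = 40²/(18 × 0.019) + 40 = 1600/0.342 + 40 ≈ 4718.4 mm ≈ 4.718 m.
Far limit Df = s·(H − f)/(H − s) = 470 × (4718.4 − 40) / (4718.4 − 470) = 470 × 4678.4 / 4248.4 ≈ 517.57 mm ≈ 0.518 m.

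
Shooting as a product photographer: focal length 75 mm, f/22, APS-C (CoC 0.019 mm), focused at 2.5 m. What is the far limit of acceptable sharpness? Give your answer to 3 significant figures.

Hyperfocal distance H = f²/(N·c) + f = 75²/(22 × 0.019) + 75 = 5625/0.418 + 75 ≈ 13531.9 mm ≈ 13.53 m.
Far limit Df = s·(H − f)/(H − s) = 2500 × (13531.9 − 75) / (13531.9 − 2500) = 2500 × 13456.9 / 11031.9 ≈ 3049.5 mm ≈ 3.05 m.

3.05 m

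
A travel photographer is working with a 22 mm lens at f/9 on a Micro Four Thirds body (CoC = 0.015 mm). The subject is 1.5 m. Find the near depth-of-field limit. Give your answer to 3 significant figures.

Hyperfocal distance H = f²/(N·c) + f = 22²/(9 × 0.015) + 22 = 484/0.135 + 22 ≈ 3607.2 mm ≈ 3.607 m.
Near limit Dn = s·(H − f)/(H + s − 2f) = 1500 × (3607.2 − 22) / (3607.2 + 1500 − 2 × 22) = 1500 × 3585.2 / 5063.2 ≈ 1062.1 mm ≈ 1.06 m.

1.06 m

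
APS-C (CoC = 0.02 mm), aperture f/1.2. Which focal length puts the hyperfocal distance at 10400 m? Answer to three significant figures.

From H = f²/(N·c) + f, with f ≪ H: f ≈ √(H·N·c) = √(10400000 × 1.2 × 0.02) = √249600 ≈ 499.6 mm.
The +f correction barely moves this — solving exactly, f² + N·c·f − N·c·H = 0 ⇒ f = (−N·c + √((N·c)² + 4·N·c·H))/2 = (−0.024 + √998400)/2 ≈ 499.59 mm, so f ≈ 500 mm.

500 mm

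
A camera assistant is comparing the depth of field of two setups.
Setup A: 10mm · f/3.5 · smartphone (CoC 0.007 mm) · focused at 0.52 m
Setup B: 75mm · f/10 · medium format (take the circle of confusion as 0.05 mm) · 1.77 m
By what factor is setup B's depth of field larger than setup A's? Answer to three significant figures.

4.13

Setup A: H = 10²/(3.5×0.007) + 10 ≈ 4091.6 mm; DoF = Df − Dn = 594.25 − 462.24 ≈ 132.01 mm.
Setup B: H = 75²/(10×0.05) + 75 ≈ 11325.0 mm; DoF = Df − Dn = 2083.99 − 1538.24 ≈ 545.75 mm.
Ratio = 545.75 / 132.01 ≈ 4.13.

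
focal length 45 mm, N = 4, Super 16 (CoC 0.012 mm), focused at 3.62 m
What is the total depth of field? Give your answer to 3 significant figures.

Hyperfocal distance H = f²/(N·c) + f = 45²/(4 × 0.012) + 45 = 2025/0.048 + 45 ≈ 42232.5 mm ≈ 42.23 m.
Near limit Dn = s·(H − f)/(H + s − 2f) = 3620 × (42232.5 − 45) / (42232.5 + 3620 − 2 × 45) = 3620 × 42187.5 / 45762.5 ≈ 3337.20 mm.
Far limit Df = s·(H − f)/(H − s) = 3620 × (42232.5 − 45) / (42232.5 − 3620) = 3620 × 42187.5 / 38612.5 ≈ 3955.16 mm.
Depth of field = Df − Dn = 3955.16 − 3337.20 ≈ 617.96 mm ≈ 0.618 m.

0.618 m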